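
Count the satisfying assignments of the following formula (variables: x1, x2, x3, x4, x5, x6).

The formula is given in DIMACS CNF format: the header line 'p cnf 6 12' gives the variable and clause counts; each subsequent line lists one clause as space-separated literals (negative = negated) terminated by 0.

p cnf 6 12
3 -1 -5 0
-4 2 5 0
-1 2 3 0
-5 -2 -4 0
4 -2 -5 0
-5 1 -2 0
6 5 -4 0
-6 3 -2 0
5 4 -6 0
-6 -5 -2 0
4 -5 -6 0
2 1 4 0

14

There are 2^6 = 64 truth assignments over (x1, x2, x3, x4, x5, x6).
Split on x6. With x6 = True, the clauses containing x6 are satisfied and ¬x6 drops from the rest; 5 of the 2^5 = 32 assignments to the other variables satisfy what remains.
With x6 = False, by the same count on the reduced clause set, 9 assignments work.
(One model: x1=F, x2=F, x3=F, x4=T, x5=T, x6=F.)
Total: 5 + 9 = 14.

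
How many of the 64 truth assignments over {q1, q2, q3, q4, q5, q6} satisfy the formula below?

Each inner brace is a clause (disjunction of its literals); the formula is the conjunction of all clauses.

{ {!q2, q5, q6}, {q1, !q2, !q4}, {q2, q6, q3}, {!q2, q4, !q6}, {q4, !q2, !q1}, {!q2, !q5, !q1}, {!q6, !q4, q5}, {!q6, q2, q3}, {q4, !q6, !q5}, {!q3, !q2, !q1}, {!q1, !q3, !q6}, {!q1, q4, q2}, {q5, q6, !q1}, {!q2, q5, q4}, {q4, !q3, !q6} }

There are 2^6 = 64 truth assignments over (q1, q2, q3, q4, q5, q6).
Split on q5. With q5 = true, the clauses containing q5 are satisfied and !q5 drops from the rest; 6 of the 2^5 = 32 assignments to the other variables satisfy what remains.
With q5 = false, by the same count on the reduced clause set, 2 assignments work.
(One model: q1=F, q2=F, q3=T, q4=F, q5=F, q6=F.)
Total: 6 + 2 = 8.

8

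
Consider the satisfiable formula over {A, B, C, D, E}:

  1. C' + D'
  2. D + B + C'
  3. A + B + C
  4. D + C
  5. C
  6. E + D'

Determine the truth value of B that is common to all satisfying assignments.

True

Suppose B = 0.
(C) alone gives C = 1.
(D') alone gives D = 0.
Now (D) is unsatisfied and unit — conflict.
So every satisfying assignment has B = True.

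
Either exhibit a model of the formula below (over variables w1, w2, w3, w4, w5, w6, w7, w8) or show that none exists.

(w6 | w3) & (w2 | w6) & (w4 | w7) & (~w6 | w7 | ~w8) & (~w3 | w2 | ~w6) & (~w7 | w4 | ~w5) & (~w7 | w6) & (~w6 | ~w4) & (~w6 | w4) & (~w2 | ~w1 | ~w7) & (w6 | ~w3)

Case w6 = 1:
Unit clause (~w4) forces w4 = 0.
Now (w4) is unsatisfied and unit — conflict.
That branch fails; take w6 = 0 instead.
Unit clause (w3) forces w3 = 1.
Now (~w3) is unsatisfied and unit — conflict.
Neither w6 = 1 nor w6 = 0 works.

UNSATISFIABLE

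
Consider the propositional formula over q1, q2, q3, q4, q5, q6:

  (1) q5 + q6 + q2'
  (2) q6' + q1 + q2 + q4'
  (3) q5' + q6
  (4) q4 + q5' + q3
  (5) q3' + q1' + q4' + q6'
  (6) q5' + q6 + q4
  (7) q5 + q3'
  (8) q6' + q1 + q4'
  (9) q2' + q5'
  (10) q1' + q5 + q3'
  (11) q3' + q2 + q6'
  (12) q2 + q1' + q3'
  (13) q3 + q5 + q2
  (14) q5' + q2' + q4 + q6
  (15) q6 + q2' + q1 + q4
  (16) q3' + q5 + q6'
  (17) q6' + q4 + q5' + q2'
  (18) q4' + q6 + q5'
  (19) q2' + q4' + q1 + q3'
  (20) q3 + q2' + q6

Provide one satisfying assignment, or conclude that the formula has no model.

q1 ↦ 0,  q2 ↦ 1,  q3 ↦ 0,  q4 ↦ 0,  q5 ↦ 0,  q6 ↦ 1

Case q5 = 0:
Unit clause (q3') forces q3 = 0.
Unit clause (q2) forces q2 = 1.
Unit clause (q6) forces q6 = 1.
Case q1 = 0:
Unit clause (q4') forces q4 = 0.
Every clause now holds.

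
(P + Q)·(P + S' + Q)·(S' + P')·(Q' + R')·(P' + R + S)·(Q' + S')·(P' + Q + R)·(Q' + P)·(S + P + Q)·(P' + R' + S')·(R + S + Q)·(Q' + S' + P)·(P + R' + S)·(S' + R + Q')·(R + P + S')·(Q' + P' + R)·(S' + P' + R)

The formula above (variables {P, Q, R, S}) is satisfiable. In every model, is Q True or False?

Suppose Q = 1.
The clause (R') is unit, so R = 0.
The clause (S') is unit, so S = 0.
The clause (P') is unit, so P = 0.
But (P) is also a unit clause — contradiction.
So every satisfying assignment has Q = False.

False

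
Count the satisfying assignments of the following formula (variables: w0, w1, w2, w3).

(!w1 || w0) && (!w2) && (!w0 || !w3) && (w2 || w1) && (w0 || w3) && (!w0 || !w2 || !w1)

1

There are 2^4 = 16 truth assignments over (w0, w1, w2, w3).
Check each against the 6 clauses (columns in the order w0, w1, w2, w3):
  F F F F  ✗ fails (w2 || w1)
  F F F T  ✗ fails (w2 || w1)
  F F T F  ✗ fails (!w2)
  F F T T  ✗ fails (!w2)
  F T F F  ✗ fails (!w1 || w0)
  F T F T  ✗ fails (!w1 || w0)
  F T T F  ✗ fails (!w1 || w0)
  F T T T  ✗ fails (!w1 || w0)
  T F F F  ✗ fails (w2 || w1)
  T F F T  ✗ fails (!w0 || !w3)
  T F T F  ✗ fails (!w2)
  T F T T  ✗ fails (!w2)
  T T F F  ✓ satisfies all
  T T F T  ✗ fails (!w0 || !w3)
  T T T F  ✗ fails (!w2)
  T T T T  ✗ fails (!w2)
1 of the 16 rows is a model.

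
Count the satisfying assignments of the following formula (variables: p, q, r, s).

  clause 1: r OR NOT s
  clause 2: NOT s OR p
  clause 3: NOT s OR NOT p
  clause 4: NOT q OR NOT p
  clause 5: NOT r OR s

3

There are 2^4 = 16 truth assignments over (p, q, r, s).
Split on p. With p = true, the clauses containing p are satisfied and NOT p drops from the rest; 1 of the 2^3 = 8 assignments to the other variables satisfy what remains.
With p = false, by the same count on the reduced clause set, 2 assignments work.
Total: 1 + 2 = 3.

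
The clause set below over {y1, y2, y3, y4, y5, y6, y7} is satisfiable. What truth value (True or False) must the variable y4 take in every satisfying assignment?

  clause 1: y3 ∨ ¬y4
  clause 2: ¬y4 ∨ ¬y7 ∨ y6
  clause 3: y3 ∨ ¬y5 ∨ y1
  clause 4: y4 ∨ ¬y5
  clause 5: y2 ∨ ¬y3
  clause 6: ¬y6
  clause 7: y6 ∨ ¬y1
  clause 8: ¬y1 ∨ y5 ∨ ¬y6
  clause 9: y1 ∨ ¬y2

Suppose y4 = True.
The clause (y3) is unit, so y3 = True.
The clause (y2) is unit, so y2 = True.
The clause (¬y6) is unit, so y6 = False.
The clause (¬y7) is unit, so y7 = False.
The clause (¬y1) is unit, so y1 = False.
But (y1) is also a unit clause — contradiction.
So every satisfying assignment has y4 = False.

False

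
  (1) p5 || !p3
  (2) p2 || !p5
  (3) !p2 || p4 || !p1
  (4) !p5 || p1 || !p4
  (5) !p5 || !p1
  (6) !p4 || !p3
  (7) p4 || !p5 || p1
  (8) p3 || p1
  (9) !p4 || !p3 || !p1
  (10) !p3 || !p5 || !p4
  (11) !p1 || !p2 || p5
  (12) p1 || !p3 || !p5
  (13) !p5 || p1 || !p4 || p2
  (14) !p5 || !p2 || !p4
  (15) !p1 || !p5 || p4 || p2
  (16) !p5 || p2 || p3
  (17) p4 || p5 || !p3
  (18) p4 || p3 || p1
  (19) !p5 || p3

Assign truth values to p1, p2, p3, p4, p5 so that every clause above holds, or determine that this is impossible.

p1 ↦ true, p2 ↦ false, p3 ↦ false, p4 ↦ true, p5 ↦ false

Suppose p5 = false.
Unit clause (!p3) forces p3 = false.
Unit clause (p1) forces p1 = true.
Unit clause (!p2) forces p2 = false.
All clauses hold; p4 can take either value.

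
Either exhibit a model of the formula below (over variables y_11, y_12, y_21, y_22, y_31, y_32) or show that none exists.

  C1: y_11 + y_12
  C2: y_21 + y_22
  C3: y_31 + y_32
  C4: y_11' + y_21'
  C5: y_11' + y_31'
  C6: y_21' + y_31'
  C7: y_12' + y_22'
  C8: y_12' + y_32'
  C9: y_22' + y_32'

UNSATISFIABLE

Case y_11 = 1:
The clause (y_21') is unit, so y_21 = 0.
The clause (y_22) is unit, so y_22 = 1.
The clause (y_31') is unit, so y_31 = 0.
The clause (y_32) is unit, so y_32 = 1.
Now (y_32') is unsatisfied and unit — conflict.
Backtrack on y_11: now try y_11 = 0.
The clause (y_12) is unit, so y_12 = 1.
The clause (y_22') is unit, so y_22 = 0.
The clause (y_21) is unit, so y_21 = 1.
The clause (y_31') is unit, so y_31 = 0.
The clause (y_32) is unit, so y_32 = 1.
Now (y_32') is unsatisfied and unit — conflict.
Neither y_11 = 1 nor y_11 = 0 works.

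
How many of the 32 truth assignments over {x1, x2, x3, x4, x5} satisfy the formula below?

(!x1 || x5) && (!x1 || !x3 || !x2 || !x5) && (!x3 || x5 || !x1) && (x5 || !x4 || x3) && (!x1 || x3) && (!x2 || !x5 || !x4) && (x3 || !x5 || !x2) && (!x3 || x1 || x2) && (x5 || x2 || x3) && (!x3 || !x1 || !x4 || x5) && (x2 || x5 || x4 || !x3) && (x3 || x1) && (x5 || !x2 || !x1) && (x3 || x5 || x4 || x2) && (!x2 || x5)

There are 2^5 = 32 truth assignments over (x1, x2, x3, x4, x5).
Split on x5. With x5 = true, the clauses containing x5 are satisfied and !x5 drops from the rest; 3 of the 2^4 = 16 assignments to the other variables satisfy what remains.
With x5 = false, by the same count on the reduced clause set, 0 assignments work.
(One model: x1=F, x2=T, x3=T, x4=F, x5=T.)
Total: 3 + 0 = 3.

3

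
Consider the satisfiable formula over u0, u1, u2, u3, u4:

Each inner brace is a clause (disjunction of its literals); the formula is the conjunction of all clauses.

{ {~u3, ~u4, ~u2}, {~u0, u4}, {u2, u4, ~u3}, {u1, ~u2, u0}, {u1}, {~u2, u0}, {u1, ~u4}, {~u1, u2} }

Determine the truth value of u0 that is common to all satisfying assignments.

True

Suppose u0 = 0.
(u1) alone gives u1 = 1.
(~u2) alone gives u2 = 0.
But (u2) is also a unit clause — contradiction.
So every satisfying assignment has u0 = True.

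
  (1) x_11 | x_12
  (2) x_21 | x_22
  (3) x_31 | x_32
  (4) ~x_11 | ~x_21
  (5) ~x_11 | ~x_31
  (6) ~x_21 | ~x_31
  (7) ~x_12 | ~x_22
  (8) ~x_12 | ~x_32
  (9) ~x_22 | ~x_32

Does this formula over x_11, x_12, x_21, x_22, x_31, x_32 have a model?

Unsatisfiable

Case x_11 = 1:
From the singleton clause (~x_21), x_21 = 0.
From the singleton clause (x_22), x_22 = 1.
From the singleton clause (~x_31), x_31 = 0.
From the singleton clause (x_32), x_32 = 1.
That conflicts with the unit clause (~x_32).
That branch fails; take x_11 = 0 instead.
From the singleton clause (x_12), x_12 = 1.
From the singleton clause (~x_22), x_22 = 0.
From the singleton clause (x_21), x_21 = 1.
From the singleton clause (~x_31), x_31 = 0.
From the singleton clause (x_32), x_32 = 1.
That conflicts with the unit clause (~x_32).
Both values of x_11 lead to a conflict.
No assignment satisfies every clause.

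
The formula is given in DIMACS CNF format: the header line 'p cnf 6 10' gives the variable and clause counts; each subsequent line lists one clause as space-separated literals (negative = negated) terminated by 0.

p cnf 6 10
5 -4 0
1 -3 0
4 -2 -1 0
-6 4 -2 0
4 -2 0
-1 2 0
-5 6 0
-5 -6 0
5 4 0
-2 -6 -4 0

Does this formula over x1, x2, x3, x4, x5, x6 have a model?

Case x5 = True:
Unit clause (x6) forces x6 = True.
Now (¬x6) is unsatisfied and unit — conflict.
So x5 must be the other value — set x5 = False.
Unit clause (¬x4) forces x4 = False.
Now (x4) is unsatisfied and unit — conflict.
Both values of x5 lead to a conflict.
No assignment satisfies every clause.

Unsatisfiable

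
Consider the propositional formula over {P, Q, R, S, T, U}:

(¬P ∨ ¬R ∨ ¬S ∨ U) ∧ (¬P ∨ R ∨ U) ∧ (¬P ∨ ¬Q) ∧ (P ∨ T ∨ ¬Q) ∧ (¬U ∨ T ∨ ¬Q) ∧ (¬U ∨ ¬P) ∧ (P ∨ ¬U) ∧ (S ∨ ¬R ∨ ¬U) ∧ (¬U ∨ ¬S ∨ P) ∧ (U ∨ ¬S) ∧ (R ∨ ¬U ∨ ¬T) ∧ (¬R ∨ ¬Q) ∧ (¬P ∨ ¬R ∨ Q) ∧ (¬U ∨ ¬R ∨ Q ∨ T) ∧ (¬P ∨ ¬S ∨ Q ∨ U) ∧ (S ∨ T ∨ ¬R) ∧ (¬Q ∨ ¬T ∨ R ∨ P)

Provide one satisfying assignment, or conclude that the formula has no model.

Case P = False:
Unit clause (¬U) forces U = False.
Unit clause (¬S) forces S = False.
Case T = True:
Case R = False:
Unit clause (¬Q) forces Q = False.
All clauses are satisfied.

P: False; Q: False; R: False; S: False; T: True; U: False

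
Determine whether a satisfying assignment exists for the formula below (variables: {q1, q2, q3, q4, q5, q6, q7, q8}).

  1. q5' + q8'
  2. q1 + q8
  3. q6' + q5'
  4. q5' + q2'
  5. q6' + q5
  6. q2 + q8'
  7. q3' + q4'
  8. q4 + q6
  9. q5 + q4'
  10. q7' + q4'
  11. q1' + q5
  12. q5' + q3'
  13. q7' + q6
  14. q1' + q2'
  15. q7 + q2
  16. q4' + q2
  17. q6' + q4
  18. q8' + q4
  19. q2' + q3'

No, unsatisfiable

Case q5 = 0:
(q6') alone gives q6 = 0.
(q4) alone gives q4 = 1.
But (q4') is also a unit clause — contradiction.
That branch fails; take q5 = 1 instead.
(q8') alone gives q8 = 0.
(q1) alone gives q1 = 1.
(q6') alone gives q6 = 0.
(q2') alone gives q2 = 0.
(q4) alone gives q4 = 1.
But (q4') is also a unit clause — contradiction.
Either choice for q5 ends in contradiction.
No assignment satisfies every clause.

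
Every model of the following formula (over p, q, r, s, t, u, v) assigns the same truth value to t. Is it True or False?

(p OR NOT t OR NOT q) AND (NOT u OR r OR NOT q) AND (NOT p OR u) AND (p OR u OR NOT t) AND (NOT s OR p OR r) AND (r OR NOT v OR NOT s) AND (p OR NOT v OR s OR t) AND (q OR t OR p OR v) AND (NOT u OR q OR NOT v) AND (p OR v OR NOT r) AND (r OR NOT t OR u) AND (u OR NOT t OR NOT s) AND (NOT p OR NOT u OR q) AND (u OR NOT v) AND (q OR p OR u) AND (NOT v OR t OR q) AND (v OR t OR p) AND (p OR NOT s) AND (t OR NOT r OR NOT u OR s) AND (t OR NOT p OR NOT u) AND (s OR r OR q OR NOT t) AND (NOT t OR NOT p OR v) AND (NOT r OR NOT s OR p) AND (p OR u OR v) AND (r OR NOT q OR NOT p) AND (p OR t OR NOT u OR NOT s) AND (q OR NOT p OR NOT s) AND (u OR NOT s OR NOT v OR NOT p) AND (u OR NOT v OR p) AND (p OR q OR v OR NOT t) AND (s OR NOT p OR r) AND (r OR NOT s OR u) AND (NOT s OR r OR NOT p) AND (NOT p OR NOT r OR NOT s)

Suppose t = false.
Try p = false.
(v) alone gives v = true.
(s) alone gives s = true.
But (NOT s) is also a unit clause — contradiction.
Undo p and try p = true.
(u) alone gives u = true.
But (NOT u) is also a unit clause — contradiction.
Neither p = true nor p = false works.
So every satisfying assignment has t = True.

True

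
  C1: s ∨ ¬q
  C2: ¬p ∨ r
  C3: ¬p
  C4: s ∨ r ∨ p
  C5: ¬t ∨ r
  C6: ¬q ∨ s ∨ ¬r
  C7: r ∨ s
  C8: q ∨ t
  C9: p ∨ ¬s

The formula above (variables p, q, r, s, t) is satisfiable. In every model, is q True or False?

Suppose q = True.
Unit clause (s) forces s = True.
Unit clause (¬p) forces p = False.
But (p) is also a unit clause — contradiction.
So every satisfying assignment has q = False.

False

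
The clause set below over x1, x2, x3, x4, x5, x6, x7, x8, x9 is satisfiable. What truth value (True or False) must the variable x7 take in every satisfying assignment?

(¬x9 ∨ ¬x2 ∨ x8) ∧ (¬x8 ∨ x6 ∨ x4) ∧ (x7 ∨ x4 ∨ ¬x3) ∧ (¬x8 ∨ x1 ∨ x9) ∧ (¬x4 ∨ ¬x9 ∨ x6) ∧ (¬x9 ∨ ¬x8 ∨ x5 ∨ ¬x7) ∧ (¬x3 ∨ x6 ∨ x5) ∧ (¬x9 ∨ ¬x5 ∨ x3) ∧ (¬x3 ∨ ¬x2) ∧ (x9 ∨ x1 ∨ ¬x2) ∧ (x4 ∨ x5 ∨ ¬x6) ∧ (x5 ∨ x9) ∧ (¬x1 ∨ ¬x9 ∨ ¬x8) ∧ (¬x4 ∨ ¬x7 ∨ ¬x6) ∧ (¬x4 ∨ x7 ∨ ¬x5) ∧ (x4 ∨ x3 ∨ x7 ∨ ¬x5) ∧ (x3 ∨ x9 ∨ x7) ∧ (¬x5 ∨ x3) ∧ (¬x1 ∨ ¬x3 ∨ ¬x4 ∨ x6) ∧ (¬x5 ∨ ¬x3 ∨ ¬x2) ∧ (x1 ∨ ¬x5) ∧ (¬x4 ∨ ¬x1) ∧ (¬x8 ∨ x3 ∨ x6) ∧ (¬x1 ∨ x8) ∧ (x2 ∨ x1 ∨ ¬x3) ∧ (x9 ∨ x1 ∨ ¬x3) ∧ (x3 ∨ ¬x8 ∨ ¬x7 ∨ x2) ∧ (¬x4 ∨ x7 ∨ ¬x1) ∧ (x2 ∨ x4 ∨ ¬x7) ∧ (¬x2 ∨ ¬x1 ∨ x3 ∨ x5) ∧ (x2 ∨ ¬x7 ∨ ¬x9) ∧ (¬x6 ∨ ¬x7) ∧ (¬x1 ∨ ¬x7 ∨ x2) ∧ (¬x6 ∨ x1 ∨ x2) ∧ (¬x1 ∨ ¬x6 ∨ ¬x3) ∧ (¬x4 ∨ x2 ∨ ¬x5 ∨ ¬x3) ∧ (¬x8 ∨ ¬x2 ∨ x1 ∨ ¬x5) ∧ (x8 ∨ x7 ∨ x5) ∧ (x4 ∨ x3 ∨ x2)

Suppose x7 = True.
From the singleton clause (¬x6), x6 = False.
Try x8 = False.
From the singleton clause (¬x1), x1 = False.
From the singleton clause (¬x5), x5 = False.
From the singleton clause (¬x3), x3 = False.
From the singleton clause (x9), x9 = True.
From the singleton clause (¬x2), x2 = False.
But (x2) is also a unit clause — contradiction.
Undo x8 and try x8 = True.
From the singleton clause (x4), x4 = True.
From the singleton clause (¬x9), x9 = False.
From the singleton clause (x1), x1 = True.
But (¬x1) is also a unit clause — contradiction.
Neither x8 = True nor x8 = False works.
So every satisfying assignment has x7 = False.

False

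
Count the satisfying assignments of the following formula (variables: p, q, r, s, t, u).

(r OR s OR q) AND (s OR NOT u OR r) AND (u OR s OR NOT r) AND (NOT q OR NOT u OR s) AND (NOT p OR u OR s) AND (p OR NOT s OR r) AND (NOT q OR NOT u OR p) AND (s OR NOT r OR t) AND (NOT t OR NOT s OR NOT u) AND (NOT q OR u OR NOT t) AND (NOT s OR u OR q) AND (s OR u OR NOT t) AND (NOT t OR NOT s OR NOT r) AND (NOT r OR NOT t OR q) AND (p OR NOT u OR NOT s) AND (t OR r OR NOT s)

There are 2^6 = 64 truth assignments over (p, q, r, s, t, u).
Split on r. With r = true, the clauses containing r are satisfied and NOT r drops from the rest; 4 of the 2^5 = 32 assignments to the other variables satisfy what remains.
With r = false, by the same count on the reduced clause set, 1 assignment works.
(One model: p=F, q=T, r=F, s=F, t=F, u=F.)
Total: 4 + 1 = 5.

5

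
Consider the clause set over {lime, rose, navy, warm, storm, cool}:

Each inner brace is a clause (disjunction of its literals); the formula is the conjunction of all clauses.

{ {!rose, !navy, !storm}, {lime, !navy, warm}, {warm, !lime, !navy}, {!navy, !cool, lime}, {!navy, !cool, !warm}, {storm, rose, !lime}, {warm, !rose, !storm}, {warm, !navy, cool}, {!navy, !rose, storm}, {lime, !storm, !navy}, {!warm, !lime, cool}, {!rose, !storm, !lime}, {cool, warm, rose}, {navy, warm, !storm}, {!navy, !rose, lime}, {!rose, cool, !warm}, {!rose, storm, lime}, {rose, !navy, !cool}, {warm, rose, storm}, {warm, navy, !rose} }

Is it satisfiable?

Branch on rose: set rose = false.
Branch on storm: set storm = true.
Branch on lime: set lime = false.
Unit clause (!navy) forces navy = false.
Unit clause (warm) forces warm = true.
No clause remains; cool is free.
A satisfying assignment: lime: false, rose: false, navy: false, warm: true, storm: true, cool: true.

Satisfiable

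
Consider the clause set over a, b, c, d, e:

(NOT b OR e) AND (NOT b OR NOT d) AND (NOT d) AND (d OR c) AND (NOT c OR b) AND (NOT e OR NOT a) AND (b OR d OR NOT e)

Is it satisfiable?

Yes

Unit clause (NOT d) forces d = false.
Unit clause (c) forces c = true.
Unit clause (b) forces b = true.
Unit clause (e) forces e = true.
Unit clause (NOT a) forces a = false.
Every clause now holds.
A satisfying assignment: a=false; b=true; c=true; d=false; e=true.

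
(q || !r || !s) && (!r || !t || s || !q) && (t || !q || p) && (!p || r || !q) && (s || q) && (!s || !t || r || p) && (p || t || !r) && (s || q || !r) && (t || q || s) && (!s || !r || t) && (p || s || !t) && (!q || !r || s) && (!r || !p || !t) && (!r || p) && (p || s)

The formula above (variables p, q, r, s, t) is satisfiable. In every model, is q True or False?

Suppose q = true.
Branch on t: set t = true.
Branch on r: set r = false.
(!p) alone gives p = false.
(!s) alone gives s = false.
But (s) is also a unit clause — contradiction.
So r must be the other value — set r = true.
(s) alone gives s = true.
(!p) alone gives p = false.
But (p) is also a unit clause — contradiction.
Both values of r lead to a conflict.
So t must be the other value — set t = false.
(p) alone gives p = true.
(r) alone gives r = true.
(!s) alone gives s = false.
But (s) is also a unit clause — contradiction.
Both values of t lead to a conflict.
So every satisfying assignment has q = False.

False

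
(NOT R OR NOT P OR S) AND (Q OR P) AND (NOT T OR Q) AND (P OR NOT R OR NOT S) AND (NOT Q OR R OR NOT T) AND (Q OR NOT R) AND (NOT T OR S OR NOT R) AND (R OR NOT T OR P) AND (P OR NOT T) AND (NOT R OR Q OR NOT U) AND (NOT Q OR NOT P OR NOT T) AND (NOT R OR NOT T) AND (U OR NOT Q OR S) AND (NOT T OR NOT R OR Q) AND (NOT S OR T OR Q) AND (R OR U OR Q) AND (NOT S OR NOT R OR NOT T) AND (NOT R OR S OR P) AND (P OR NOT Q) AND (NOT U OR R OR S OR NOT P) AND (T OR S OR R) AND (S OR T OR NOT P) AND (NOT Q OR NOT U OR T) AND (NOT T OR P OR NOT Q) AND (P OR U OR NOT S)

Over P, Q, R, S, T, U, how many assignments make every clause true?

2

There are 2^6 = 64 truth assignments over (P, Q, R, S, T, U).
Split on R. With R = true, the clauses containing R are satisfied and NOT R drops from the rest; 1 of the 2^5 = 32 assignments to the other variables satisfy what remains.
With R = false, by the same count on the reduced clause set, 1 assignment works.
(One model: P=T, Q=T, R=F, S=T, T=F, U=F.)
Total: 1 + 1 = 2.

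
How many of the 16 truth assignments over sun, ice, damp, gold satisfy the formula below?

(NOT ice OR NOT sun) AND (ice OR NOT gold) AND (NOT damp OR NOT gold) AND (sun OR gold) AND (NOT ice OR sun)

There are 2^4 = 16 truth assignments over (sun, ice, damp, gold).
Check each against the 5 clauses (columns in the order sun, ice, damp, gold):
  F F F F  ✗ fails (sun OR gold)
  F F F T  ✗ fails (ice OR NOT gold)
  F F T F  ✗ fails (sun OR gold)
  F F T T  ✗ fails (ice OR NOT gold)
  F T F F  ✗ fails (sun OR gold)
  F T F T  ✗ fails (NOT ice OR sun)
  F T T F  ✗ fails (sun OR gold)
  F T T T  ✗ fails (NOT damp OR NOT gold)
  T F F F  ✓ satisfies all
  T F F T  ✗ fails (ice OR NOT gold)
  T F T F  ✓ satisfies all
  T F T T  ✗ fails (ice OR NOT gold)
  T T F F  ✗ fails (NOT ice OR NOT sun)
  T T F T  ✗ fails (NOT ice OR NOT sun)
  T T T F  ✗ fails (NOT ice OR NOT sun)
  T T T T  ✗ fails (NOT ice OR NOT sun)
2 of the 16 rows are models.

2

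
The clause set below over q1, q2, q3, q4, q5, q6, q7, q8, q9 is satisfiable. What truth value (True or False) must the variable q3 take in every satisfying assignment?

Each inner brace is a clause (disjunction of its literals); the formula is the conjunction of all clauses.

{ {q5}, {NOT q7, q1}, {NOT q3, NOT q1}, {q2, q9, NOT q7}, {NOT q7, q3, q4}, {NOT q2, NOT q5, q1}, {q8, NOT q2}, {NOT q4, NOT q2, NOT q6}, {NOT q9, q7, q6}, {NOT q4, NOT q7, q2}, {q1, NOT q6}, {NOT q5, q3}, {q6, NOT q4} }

True

Suppose q3 = false.
Unit clause (q5) forces q5 = true.
That conflicts with the unit clause (NOT q5).
So every satisfying assignment has q3 = True.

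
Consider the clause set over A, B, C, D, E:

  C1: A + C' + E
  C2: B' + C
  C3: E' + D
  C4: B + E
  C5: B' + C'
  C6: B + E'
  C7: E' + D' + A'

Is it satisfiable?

Unsatisfiable

Case B = 0:
Unit clause (E) forces E = 1.
Now (E') is unsatisfied and unit — conflict.
So B must be the other value — set B = 1.
Unit clause (C) forces C = 1.
Now (C') is unsatisfied and unit — conflict.
Neither B = 1 nor B = 0 works.
No assignment satisfies every clause.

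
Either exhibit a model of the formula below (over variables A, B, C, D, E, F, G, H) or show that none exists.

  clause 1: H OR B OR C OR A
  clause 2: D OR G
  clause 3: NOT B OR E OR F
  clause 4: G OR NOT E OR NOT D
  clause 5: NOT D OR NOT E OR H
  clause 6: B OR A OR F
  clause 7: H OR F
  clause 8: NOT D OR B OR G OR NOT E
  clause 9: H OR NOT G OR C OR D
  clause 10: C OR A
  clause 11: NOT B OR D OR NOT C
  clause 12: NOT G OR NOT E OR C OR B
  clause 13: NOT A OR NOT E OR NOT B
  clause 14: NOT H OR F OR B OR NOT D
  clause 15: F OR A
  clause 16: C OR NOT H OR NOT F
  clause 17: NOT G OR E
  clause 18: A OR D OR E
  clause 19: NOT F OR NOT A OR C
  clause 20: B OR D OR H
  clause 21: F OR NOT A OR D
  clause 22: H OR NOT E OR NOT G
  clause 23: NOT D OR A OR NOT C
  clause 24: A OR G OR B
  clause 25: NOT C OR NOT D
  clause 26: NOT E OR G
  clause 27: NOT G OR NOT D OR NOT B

A: true, B: false, C: true, D: false, E: true, F: true, G: true, H: true

Case D = false:
From the singleton clause (G), G = true.
From the singleton clause (E), E = true.
From the singleton clause (H), H = true.
Case C = true:
From the singleton clause (NOT B), B = false.
Case A = true:
From the singleton clause (F), F = true.
All clauses are satisfied.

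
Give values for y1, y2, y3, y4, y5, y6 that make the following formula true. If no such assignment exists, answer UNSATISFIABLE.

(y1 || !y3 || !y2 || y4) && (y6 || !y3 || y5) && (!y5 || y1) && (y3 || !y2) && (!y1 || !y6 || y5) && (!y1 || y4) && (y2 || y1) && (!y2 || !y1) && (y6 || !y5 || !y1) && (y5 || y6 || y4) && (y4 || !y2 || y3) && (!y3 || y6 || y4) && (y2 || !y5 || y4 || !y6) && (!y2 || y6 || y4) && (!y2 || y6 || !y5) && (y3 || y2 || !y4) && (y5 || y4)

Case y5 = false:
The clause (y4) is unit, so y4 = true.
Case y6 = true:
The clause (!y1) is unit, so y1 = false.
The clause (y2) is unit, so y2 = true.
The clause (y3) is unit, so y3 = true.
All clauses are satisfied.

y1 ↦ false,  y2 ↦ true,  y3 ↦ true,  y4 ↦ true,  y5 ↦ false,  y6 ↦ true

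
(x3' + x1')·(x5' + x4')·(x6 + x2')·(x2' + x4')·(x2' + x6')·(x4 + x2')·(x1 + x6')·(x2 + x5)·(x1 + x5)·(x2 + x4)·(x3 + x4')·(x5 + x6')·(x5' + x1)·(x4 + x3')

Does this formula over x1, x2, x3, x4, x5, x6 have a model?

Case x3 = 0:
Unit clause (x4') forces x4 = 0.
Unit clause (x2') forces x2 = 0.
That conflicts with the unit clause (x2).
Undo x3 and try x3 = 1.
Unit clause (x1') forces x1 = 0.
Unit clause (x6') forces x6 = 0.
Unit clause (x2') forces x2 = 0.
Unit clause (x5) forces x5 = 1.
That conflicts with the unit clause (x5').
Neither x3 = 1 nor x3 = 0 works.
No assignment satisfies every clause.

No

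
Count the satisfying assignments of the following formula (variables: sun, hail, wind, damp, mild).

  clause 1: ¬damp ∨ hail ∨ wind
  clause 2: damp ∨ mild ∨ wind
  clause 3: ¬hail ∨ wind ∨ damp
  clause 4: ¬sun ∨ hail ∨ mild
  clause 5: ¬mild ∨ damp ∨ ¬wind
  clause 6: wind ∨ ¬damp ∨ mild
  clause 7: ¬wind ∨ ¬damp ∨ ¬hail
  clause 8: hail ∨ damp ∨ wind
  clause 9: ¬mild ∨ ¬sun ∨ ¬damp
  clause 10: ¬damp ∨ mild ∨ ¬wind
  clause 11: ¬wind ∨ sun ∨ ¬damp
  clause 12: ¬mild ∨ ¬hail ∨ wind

There are 2^5 = 32 truth assignments over (sun, hail, wind, damp, mild).
Split on hail. With hail = True, the clauses containing hail are satisfied and ¬hail drops from the rest; 2 of the 2^4 = 16 assignments to the other variables satisfy what remains.
With hail = False, by the same count on the reduced clause set, 1 assignment works.
(One model: sun=F, hail=F, wind=T, damp=F, mild=F.)
Total: 2 + 1 = 3.

3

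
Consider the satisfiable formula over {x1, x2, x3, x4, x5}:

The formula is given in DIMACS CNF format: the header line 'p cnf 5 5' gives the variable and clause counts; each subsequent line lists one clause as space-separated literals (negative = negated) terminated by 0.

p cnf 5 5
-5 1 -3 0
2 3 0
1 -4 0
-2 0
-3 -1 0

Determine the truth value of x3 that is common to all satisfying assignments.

Suppose x3 = False.
From the singleton clause (x2), x2 = True.
But (¬x2) is also a unit clause — contradiction.
So every satisfying assignment has x3 = True.

True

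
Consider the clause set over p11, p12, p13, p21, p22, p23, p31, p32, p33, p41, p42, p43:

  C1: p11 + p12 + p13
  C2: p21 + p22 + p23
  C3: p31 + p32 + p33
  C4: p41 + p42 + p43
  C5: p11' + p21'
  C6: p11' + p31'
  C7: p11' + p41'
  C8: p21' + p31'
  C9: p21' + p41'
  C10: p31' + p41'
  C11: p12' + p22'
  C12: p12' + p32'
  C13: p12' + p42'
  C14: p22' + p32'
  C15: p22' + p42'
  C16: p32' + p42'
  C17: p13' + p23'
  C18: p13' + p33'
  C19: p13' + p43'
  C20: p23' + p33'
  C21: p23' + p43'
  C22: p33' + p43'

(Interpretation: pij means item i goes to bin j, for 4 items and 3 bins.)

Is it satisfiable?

Try p11 = 0.
Try p12 = 1.
From the singleton clause (p22'), p22 = 0.
From the singleton clause (p32'), p32 = 0.
From the singleton clause (p42'), p42 = 0.
Try p21 = 1.
From the singleton clause (p31'), p31 = 0.
From the singleton clause (p33), p33 = 1.
From the singleton clause (p41'), p41 = 0.
From the singleton clause (p43), p43 = 1.
Now (p43') is unsatisfied and unit — conflict.
That branch fails; take p21 = 0 instead.
From the singleton clause (p23), p23 = 1.
From the singleton clause (p13'), p13 = 0.
From the singleton clause (p33'), p33 = 0.
From the singleton clause (p31), p31 = 1.
From the singleton clause (p41'), p41 = 0.
From the singleton clause (p43), p43 = 1.
Now (p43') is unsatisfied and unit — conflict.
Both values of p21 lead to a conflict.
That branch fails; take p12 = 0 instead.
From the singleton clause (p13), p13 = 1.
From the singleton clause (p23'), p23 = 0.
From the singleton clause (p33'), p33 = 0.
From the singleton clause (p43'), p43 = 0.
Try p21 = 1.
From the singleton clause (p31'), p31 = 0.
From the singleton clause (p32), p32 = 1.
From the singleton clause (p41'), p41 = 0.
From the singleton clause (p42), p42 = 1.
Now (p42') is unsatisfied and unit — conflict.
That branch fails; take p21 = 0 instead.
From the singleton clause (p22), p22 = 1.
From the singleton clause (p32'), p32 = 0.
From the singleton clause (p31), p31 = 1.
From the singleton clause (p41'), p41 = 0.
From the singleton clause (p42), p42 = 1.
Now (p42') is unsatisfied and unit — conflict.
Both values of p21 lead to a conflict.
Both values of p12 lead to a conflict.
That branch fails; take p11 = 1 instead.
From the singleton clause (p21'), p21 = 0.
From the singleton clause (p31'), p31 = 0.
From the singleton clause (p41'), p41 = 0.
Try p22 = 1.
From the singleton clause (p12'), p12 = 0.
From the singleton clause (p32'), p32 = 0.
From the singleton clause (p33), p33 = 1.
From the singleton clause (p42'), p42 = 0.
From the singleton clause (p43), p43 = 1.
Now (p43') is unsatisfied and unit — conflict.
That branch fails; take p22 = 0 instead.
From the singleton clause (p23), p23 = 1.
From the singleton clause (p13'), p13 = 0.
From the singleton clause (p33'), p33 = 0.
From the singleton clause (p32), p32 = 1.
From the singleton clause (p12'), p12 = 0.
From the singleton clause (p42'), p42 = 0.
From the singleton clause (p43), p43 = 1.
Now (p43') is unsatisfied and unit — conflict.
Both values of p22 lead to a conflict.
Both values of p11 lead to a conflict.
No assignment satisfies every clause.

No, unsatisfiable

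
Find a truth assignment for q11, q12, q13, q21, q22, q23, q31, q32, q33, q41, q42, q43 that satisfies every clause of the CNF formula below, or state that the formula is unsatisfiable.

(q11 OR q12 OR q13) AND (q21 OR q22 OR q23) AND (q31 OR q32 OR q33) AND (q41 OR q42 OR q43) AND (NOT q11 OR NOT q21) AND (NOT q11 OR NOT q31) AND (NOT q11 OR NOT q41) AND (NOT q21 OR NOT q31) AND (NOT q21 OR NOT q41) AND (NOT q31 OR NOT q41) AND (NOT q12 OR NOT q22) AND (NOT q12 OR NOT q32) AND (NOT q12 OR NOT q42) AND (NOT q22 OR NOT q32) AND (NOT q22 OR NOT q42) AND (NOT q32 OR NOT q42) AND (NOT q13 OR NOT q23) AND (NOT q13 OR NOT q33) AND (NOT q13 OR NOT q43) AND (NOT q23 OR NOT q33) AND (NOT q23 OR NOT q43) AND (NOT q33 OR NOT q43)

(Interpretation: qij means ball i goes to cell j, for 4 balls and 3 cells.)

UNSATISFIABLE

Try q11 = false.
Try q12 = true.
From the singleton clause (NOT q22), q22 = false.
From the singleton clause (NOT q32), q32 = false.
From the singleton clause (NOT q42), q42 = false.
Try q21 = true.
From the singleton clause (NOT q31), q31 = false.
From the singleton clause (q33), q33 = true.
From the singleton clause (NOT q41), q41 = false.
From the singleton clause (q43), q43 = true.
That conflicts with the unit clause (NOT q43).
Backtrack on q21: now try q21 = false.
From the singleton clause (q23), q23 = true.
From the singleton clause (NOT q13), q13 = false.
From the singleton clause (NOT q33), q33 = false.
From the singleton clause (q31), q31 = true.
From the singleton clause (NOT q41), q41 = false.
From the singleton clause (q43), q43 = true.
That conflicts with the unit clause (NOT q43).
Neither q21 = true nor q21 = false works.
Backtrack on q12: now try q12 = false.
From the singleton clause (q13), q13 = true.
From the singleton clause (NOT q23), q23 = false.
From the singleton clause (NOT q33), q33 = false.
From the singleton clause (NOT q43), q43 = false.
Try q21 = true.
From the singleton clause (NOT q31), q31 = false.
From the singleton clause (q32), q32 = true.
From the singleton clause (NOT q41), q41 = false.
From the singleton clause (q42), q42 = true.
That conflicts with the unit clause (NOT q42).
Backtrack on q21: now try q21 = false.
From the singleton clause (q22), q22 = true.
From the singleton clause (NOT q32), q32 = false.
From the singleton clause (q31), q31 = true.
From the singleton clause (NOT q41), q41 = false.
From the singleton clause (q42), q42 = true.
That conflicts with the unit clause (NOT q42).
Neither q21 = true nor q21 = false works.
Neither q12 = true nor q12 = false works.
Backtrack on q11: now try q11 = true.
From the singleton clause (NOT q21), q21 = false.
From the singleton clause (NOT q31), q31 = false.
From the singleton clause (NOT q41), q41 = false.
Try q22 = true.
From the singleton clause (NOT q12), q12 = false.
From the singleton clause (NOT q32), q32 = false.
From the singleton clause (q33), q33 = true.
From the singleton clause (NOT q42), q42 = false.
From the singleton clause (q43), q43 = true.
That conflicts with the unit clause (NOT q43).
Backtrack on q22: now try q22 = false.
From the singleton clause (q23), q23 = true.
From the singleton clause (NOT q13), q13 = false.
From the singleton clause (NOT q33), q33 = false.
From the singleton clause (q32), q32 = true.
From the singleton clause (NOT q12), q12 = false.
From the singleton clause (NOT q42), q42 = false.
From the singleton clause (q43), q43 = true.
That conflicts with the unit clause (NOT q43).
Neither q22 = true nor q22 = false works.
Neither q11 = true nor q11 = false works.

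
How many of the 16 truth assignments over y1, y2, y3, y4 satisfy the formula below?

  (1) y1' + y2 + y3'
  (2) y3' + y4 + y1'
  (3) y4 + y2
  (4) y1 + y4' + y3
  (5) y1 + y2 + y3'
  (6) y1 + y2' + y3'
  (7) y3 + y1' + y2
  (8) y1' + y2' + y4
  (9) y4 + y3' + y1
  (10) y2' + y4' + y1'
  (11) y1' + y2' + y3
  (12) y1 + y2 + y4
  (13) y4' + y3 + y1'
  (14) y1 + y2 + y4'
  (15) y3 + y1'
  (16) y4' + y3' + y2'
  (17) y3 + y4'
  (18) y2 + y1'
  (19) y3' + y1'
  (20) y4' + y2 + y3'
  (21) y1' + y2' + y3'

1

There are 2^4 = 16 truth assignments over (y1, y2, y3, y4).
Split on y1. With y1 = 1, the clauses containing y1 are satisfied and y1' drops from the rest; 0 of the 2^3 = 8 assignments to the other variables satisfy what remains.
With y1 = 0, by the same count on the reduced clause set, 1 assignment works.
(One model: y1=F, y2=T, y3=F, y4=F.)
Total: 0 + 1 = 1.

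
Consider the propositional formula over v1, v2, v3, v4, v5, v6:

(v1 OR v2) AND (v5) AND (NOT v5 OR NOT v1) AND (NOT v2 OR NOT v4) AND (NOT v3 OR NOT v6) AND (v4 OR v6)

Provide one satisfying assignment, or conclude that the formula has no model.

(v5) alone gives v5 = true.
(NOT v1) alone gives v1 = false.
(v2) alone gives v2 = true.
(NOT v4) alone gives v4 = false.
(v6) alone gives v6 = true.
(NOT v3) alone gives v3 = false.
This assignment satisfies each clause.

v1: false,  v2: true,  v3: false,  v4: false,  v5: true,  v6: true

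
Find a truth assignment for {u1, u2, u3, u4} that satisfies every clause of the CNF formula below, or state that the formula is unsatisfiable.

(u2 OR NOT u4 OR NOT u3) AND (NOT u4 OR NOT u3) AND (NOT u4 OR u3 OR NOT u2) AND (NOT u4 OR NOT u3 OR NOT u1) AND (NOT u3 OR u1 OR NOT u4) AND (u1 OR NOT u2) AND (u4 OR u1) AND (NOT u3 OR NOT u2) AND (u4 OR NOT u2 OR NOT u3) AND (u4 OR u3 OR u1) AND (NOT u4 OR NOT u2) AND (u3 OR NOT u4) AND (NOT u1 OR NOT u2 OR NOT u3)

u1: true; u2: true; u3: false; u4: false

Branch on u4: set u4 = false.
(u1) alone gives u1 = true.
Branch on u3: set u3 = false.
All clauses hold; u2 can take either value.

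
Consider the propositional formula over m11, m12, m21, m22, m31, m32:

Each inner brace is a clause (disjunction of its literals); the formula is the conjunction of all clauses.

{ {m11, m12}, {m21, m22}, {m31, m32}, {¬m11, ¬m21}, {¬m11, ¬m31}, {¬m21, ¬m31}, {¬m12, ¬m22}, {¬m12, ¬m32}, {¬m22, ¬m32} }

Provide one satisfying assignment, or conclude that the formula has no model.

Try m11 = True.
The clause (¬m21) is unit, so m21 = False.
The clause (m22) is unit, so m22 = True.
The clause (¬m31) is unit, so m31 = False.
The clause (m32) is unit, so m32 = True.
But (¬m32) is also a unit clause — contradiction.
So m11 must be the other value — set m11 = False.
The clause (m12) is unit, so m12 = True.
The clause (¬m22) is unit, so m22 = False.
The clause (m21) is unit, so m21 = True.
The clause (¬m31) is unit, so m31 = False.
The clause (m32) is unit, so m32 = True.
But (¬m32) is also a unit clause — contradiction.
Neither m11 = True nor m11 = False works.

UNSATISFIABLE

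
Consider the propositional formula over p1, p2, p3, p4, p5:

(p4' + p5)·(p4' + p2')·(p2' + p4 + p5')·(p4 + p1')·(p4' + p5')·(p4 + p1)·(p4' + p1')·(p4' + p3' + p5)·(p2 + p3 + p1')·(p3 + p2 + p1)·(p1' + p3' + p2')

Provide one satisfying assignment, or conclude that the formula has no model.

Suppose p4 = 0.
The clause (p1') is unit, so p1 = 0.
That conflicts with the unit clause (p1).
So p4 must be the other value — set p4 = 1.
The clause (p5) is unit, so p5 = 1.
That conflicts with the unit clause (p5').
Both values of p4 lead to a conflict.

UNSATISFIABLE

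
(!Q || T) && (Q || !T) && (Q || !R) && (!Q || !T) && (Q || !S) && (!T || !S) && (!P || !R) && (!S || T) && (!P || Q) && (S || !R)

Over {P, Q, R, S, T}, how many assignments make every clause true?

There are 2^5 = 32 truth assignments over (P, Q, R, S, T).
Split on R. With R = true, the clauses containing R are satisfied and !R drops from the rest; 0 of the 2^4 = 16 assignments to the other variables satisfy what remains.
With R = false, by the same count on the reduced clause set, 1 assignment works.
(One model: P=F, Q=F, R=F, S=F, T=F.)
Total: 0 + 1 = 1.

1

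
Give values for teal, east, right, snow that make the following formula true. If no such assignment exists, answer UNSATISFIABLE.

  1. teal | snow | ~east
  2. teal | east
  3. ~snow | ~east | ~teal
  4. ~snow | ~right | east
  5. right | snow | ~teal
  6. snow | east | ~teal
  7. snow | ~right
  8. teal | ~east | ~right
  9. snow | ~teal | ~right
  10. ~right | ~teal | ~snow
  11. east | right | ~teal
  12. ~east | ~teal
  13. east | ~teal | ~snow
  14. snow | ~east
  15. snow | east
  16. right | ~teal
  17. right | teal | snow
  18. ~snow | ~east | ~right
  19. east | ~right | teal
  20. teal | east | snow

Suppose teal = 0.
From the singleton clause (east), east = 1.
From the singleton clause (snow), snow = 1.
From the singleton clause (~right), right = 0.
This assignment satisfies each clause.

teal ↦ 0,  east ↦ 1,  right ↦ 0,  snow ↦ 1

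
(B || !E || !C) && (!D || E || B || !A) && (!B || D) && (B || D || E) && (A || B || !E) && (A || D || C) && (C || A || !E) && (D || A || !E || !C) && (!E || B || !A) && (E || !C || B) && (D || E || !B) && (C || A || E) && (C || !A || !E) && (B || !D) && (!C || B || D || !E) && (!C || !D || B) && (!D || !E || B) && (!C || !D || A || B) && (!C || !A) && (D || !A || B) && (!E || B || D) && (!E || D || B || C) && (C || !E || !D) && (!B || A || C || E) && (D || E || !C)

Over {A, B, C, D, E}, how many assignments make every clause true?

3

There are 2^5 = 32 truth assignments over (A, B, C, D, E).
Split on D. With D = true, the clauses containing D are satisfied and !D drops from the rest; 3 of the 2^4 = 16 assignments to the other variables satisfy what remains.
With D = false, by the same count on the reduced clause set, 0 assignments work.
(One model: A=F, B=T, C=T, D=T, E=F.)
Total: 3 + 0 = 3.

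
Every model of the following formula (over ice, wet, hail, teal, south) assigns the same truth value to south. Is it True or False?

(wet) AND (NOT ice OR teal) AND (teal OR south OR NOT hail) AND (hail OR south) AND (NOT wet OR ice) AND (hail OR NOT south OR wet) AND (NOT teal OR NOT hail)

True

Suppose south = false.
Unit clause (wet) forces wet = true.
Unit clause (hail) forces hail = true.
Unit clause (teal) forces teal = true.
Now (NOT teal) is unsatisfied and unit — conflict.
So every satisfying assignment has south = True.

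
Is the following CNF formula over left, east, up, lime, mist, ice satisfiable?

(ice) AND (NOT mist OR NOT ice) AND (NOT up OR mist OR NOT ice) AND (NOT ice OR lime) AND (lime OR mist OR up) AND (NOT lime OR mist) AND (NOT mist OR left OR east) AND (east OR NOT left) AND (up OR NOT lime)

The clause (ice) is unit, so ice = true.
The clause (NOT mist) is unit, so mist = false.
The clause (NOT up) is unit, so up = false.
The clause (lime) is unit, so lime = true.
But (NOT lime) is also a unit clause — contradiction.
No assignment satisfies every clause.

No, unsatisfiable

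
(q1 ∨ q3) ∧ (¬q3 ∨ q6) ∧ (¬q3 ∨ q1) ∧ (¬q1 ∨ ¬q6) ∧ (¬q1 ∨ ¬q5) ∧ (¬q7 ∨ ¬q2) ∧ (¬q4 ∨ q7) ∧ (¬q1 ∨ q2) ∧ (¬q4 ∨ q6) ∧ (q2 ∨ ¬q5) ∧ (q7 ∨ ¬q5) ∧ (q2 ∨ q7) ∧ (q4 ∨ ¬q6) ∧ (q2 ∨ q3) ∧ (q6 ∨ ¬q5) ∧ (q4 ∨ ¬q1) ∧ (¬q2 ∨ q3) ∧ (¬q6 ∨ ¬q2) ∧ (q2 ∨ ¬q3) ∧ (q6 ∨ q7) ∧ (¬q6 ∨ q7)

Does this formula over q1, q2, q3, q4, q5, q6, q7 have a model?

Unsatisfiable

Suppose q1 = True.
Unit clause (¬q6) forces q6 = False.
Unit clause (¬q3) forces q3 = False.
Unit clause (¬q5) forces q5 = False.
Unit clause (q2) forces q2 = True.
That conflicts with the unit clause (¬q2).
Backtrack on q1: now try q1 = False.
Unit clause (q3) forces q3 = True.
That conflicts with the unit clause (¬q3).
Either choice for q1 ends in contradiction.
No assignment satisfies every clause.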